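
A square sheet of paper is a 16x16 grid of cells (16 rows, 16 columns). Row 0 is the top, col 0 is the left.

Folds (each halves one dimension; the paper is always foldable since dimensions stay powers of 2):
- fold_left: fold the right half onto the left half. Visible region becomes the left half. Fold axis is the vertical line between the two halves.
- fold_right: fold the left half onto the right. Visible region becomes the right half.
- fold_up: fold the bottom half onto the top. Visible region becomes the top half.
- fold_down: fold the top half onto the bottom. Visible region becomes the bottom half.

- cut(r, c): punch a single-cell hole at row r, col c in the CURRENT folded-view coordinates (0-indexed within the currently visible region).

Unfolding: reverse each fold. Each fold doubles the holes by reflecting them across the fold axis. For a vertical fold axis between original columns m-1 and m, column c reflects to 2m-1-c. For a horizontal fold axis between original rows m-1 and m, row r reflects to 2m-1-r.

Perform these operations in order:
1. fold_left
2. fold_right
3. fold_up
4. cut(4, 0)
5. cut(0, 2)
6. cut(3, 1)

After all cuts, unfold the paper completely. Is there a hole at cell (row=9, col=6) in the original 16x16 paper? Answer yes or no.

Answer: no

Derivation:
Op 1 fold_left: fold axis v@8; visible region now rows[0,16) x cols[0,8) = 16x8
Op 2 fold_right: fold axis v@4; visible region now rows[0,16) x cols[4,8) = 16x4
Op 3 fold_up: fold axis h@8; visible region now rows[0,8) x cols[4,8) = 8x4
Op 4 cut(4, 0): punch at orig (4,4); cuts so far [(4, 4)]; region rows[0,8) x cols[4,8) = 8x4
Op 5 cut(0, 2): punch at orig (0,6); cuts so far [(0, 6), (4, 4)]; region rows[0,8) x cols[4,8) = 8x4
Op 6 cut(3, 1): punch at orig (3,5); cuts so far [(0, 6), (3, 5), (4, 4)]; region rows[0,8) x cols[4,8) = 8x4
Unfold 1 (reflect across h@8): 6 holes -> [(0, 6), (3, 5), (4, 4), (11, 4), (12, 5), (15, 6)]
Unfold 2 (reflect across v@4): 12 holes -> [(0, 1), (0, 6), (3, 2), (3, 5), (4, 3), (4, 4), (11, 3), (11, 4), (12, 2), (12, 5), (15, 1), (15, 6)]
Unfold 3 (reflect across v@8): 24 holes -> [(0, 1), (0, 6), (0, 9), (0, 14), (3, 2), (3, 5), (3, 10), (3, 13), (4, 3), (4, 4), (4, 11), (4, 12), (11, 3), (11, 4), (11, 11), (11, 12), (12, 2), (12, 5), (12, 10), (12, 13), (15, 1), (15, 6), (15, 9), (15, 14)]
Holes: [(0, 1), (0, 6), (0, 9), (0, 14), (3, 2), (3, 5), (3, 10), (3, 13), (4, 3), (4, 4), (4, 11), (4, 12), (11, 3), (11, 4), (11, 11), (11, 12), (12, 2), (12, 5), (12, 10), (12, 13), (15, 1), (15, 6), (15, 9), (15, 14)]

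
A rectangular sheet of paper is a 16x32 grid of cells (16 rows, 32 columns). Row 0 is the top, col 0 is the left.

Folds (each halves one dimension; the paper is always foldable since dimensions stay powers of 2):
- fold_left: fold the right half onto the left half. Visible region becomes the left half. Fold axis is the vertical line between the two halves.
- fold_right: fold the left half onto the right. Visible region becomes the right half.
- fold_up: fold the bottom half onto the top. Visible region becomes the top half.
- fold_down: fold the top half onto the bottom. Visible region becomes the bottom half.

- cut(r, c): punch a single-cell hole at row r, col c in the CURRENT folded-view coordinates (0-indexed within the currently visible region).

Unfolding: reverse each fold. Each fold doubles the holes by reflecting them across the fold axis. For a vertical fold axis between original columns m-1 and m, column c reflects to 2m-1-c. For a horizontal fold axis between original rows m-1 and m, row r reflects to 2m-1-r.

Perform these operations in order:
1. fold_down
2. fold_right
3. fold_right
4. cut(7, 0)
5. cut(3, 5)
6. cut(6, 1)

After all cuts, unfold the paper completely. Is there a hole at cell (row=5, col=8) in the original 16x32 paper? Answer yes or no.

Op 1 fold_down: fold axis h@8; visible region now rows[8,16) x cols[0,32) = 8x32
Op 2 fold_right: fold axis v@16; visible region now rows[8,16) x cols[16,32) = 8x16
Op 3 fold_right: fold axis v@24; visible region now rows[8,16) x cols[24,32) = 8x8
Op 4 cut(7, 0): punch at orig (15,24); cuts so far [(15, 24)]; region rows[8,16) x cols[24,32) = 8x8
Op 5 cut(3, 5): punch at orig (11,29); cuts so far [(11, 29), (15, 24)]; region rows[8,16) x cols[24,32) = 8x8
Op 6 cut(6, 1): punch at orig (14,25); cuts so far [(11, 29), (14, 25), (15, 24)]; region rows[8,16) x cols[24,32) = 8x8
Unfold 1 (reflect across v@24): 6 holes -> [(11, 18), (11, 29), (14, 22), (14, 25), (15, 23), (15, 24)]
Unfold 2 (reflect across v@16): 12 holes -> [(11, 2), (11, 13), (11, 18), (11, 29), (14, 6), (14, 9), (14, 22), (14, 25), (15, 7), (15, 8), (15, 23), (15, 24)]
Unfold 3 (reflect across h@8): 24 holes -> [(0, 7), (0, 8), (0, 23), (0, 24), (1, 6), (1, 9), (1, 22), (1, 25), (4, 2), (4, 13), (4, 18), (4, 29), (11, 2), (11, 13), (11, 18), (11, 29), (14, 6), (14, 9), (14, 22), (14, 25), (15, 7), (15, 8), (15, 23), (15, 24)]
Holes: [(0, 7), (0, 8), (0, 23), (0, 24), (1, 6), (1, 9), (1, 22), (1, 25), (4, 2), (4, 13), (4, 18), (4, 29), (11, 2), (11, 13), (11, 18), (11, 29), (14, 6), (14, 9), (14, 22), (14, 25), (15, 7), (15, 8), (15, 23), (15, 24)]

Answer: no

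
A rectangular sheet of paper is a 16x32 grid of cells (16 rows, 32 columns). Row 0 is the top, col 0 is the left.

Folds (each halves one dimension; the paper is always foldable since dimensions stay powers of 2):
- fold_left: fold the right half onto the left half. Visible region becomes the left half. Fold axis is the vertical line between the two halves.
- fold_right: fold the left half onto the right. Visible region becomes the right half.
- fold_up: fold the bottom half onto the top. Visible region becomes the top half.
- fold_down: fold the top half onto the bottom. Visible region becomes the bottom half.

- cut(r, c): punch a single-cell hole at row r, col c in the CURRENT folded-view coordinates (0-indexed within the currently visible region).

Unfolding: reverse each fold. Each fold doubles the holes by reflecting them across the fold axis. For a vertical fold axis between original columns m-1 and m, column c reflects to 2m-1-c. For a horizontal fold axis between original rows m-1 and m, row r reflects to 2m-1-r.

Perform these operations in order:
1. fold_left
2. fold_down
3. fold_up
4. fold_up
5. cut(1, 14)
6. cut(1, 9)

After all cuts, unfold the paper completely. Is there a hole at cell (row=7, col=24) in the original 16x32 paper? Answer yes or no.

Answer: no

Derivation:
Op 1 fold_left: fold axis v@16; visible region now rows[0,16) x cols[0,16) = 16x16
Op 2 fold_down: fold axis h@8; visible region now rows[8,16) x cols[0,16) = 8x16
Op 3 fold_up: fold axis h@12; visible region now rows[8,12) x cols[0,16) = 4x16
Op 4 fold_up: fold axis h@10; visible region now rows[8,10) x cols[0,16) = 2x16
Op 5 cut(1, 14): punch at orig (9,14); cuts so far [(9, 14)]; region rows[8,10) x cols[0,16) = 2x16
Op 6 cut(1, 9): punch at orig (9,9); cuts so far [(9, 9), (9, 14)]; region rows[8,10) x cols[0,16) = 2x16
Unfold 1 (reflect across h@10): 4 holes -> [(9, 9), (9, 14), (10, 9), (10, 14)]
Unfold 2 (reflect across h@12): 8 holes -> [(9, 9), (9, 14), (10, 9), (10, 14), (13, 9), (13, 14), (14, 9), (14, 14)]
Unfold 3 (reflect across h@8): 16 holes -> [(1, 9), (1, 14), (2, 9), (2, 14), (5, 9), (5, 14), (6, 9), (6, 14), (9, 9), (9, 14), (10, 9), (10, 14), (13, 9), (13, 14), (14, 9), (14, 14)]
Unfold 4 (reflect across v@16): 32 holes -> [(1, 9), (1, 14), (1, 17), (1, 22), (2, 9), (2, 14), (2, 17), (2, 22), (5, 9), (5, 14), (5, 17), (5, 22), (6, 9), (6, 14), (6, 17), (6, 22), (9, 9), (9, 14), (9, 17), (9, 22), (10, 9), (10, 14), (10, 17), (10, 22), (13, 9), (13, 14), (13, 17), (13, 22), (14, 9), (14, 14), (14, 17), (14, 22)]
Holes: [(1, 9), (1, 14), (1, 17), (1, 22), (2, 9), (2, 14), (2, 17), (2, 22), (5, 9), (5, 14), (5, 17), (5, 22), (6, 9), (6, 14), (6, 17), (6, 22), (9, 9), (9, 14), (9, 17), (9, 22), (10, 9), (10, 14), (10, 17), (10, 22), (13, 9), (13, 14), (13, 17), (13, 22), (14, 9), (14, 14), (14, 17), (14, 22)]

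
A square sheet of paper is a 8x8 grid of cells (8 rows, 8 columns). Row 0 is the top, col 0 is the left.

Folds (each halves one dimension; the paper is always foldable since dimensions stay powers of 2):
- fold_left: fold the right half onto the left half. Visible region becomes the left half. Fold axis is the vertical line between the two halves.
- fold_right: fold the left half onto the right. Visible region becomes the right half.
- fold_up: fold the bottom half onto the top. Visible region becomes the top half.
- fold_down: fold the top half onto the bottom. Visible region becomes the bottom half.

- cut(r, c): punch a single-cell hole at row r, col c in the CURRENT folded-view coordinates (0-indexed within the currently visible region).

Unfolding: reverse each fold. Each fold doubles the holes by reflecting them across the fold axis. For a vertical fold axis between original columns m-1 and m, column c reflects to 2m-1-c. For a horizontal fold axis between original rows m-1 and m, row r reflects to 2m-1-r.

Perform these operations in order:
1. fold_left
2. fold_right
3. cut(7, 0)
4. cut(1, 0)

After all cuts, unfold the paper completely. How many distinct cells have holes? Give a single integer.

Answer: 8

Derivation:
Op 1 fold_left: fold axis v@4; visible region now rows[0,8) x cols[0,4) = 8x4
Op 2 fold_right: fold axis v@2; visible region now rows[0,8) x cols[2,4) = 8x2
Op 3 cut(7, 0): punch at orig (7,2); cuts so far [(7, 2)]; region rows[0,8) x cols[2,4) = 8x2
Op 4 cut(1, 0): punch at orig (1,2); cuts so far [(1, 2), (7, 2)]; region rows[0,8) x cols[2,4) = 8x2
Unfold 1 (reflect across v@2): 4 holes -> [(1, 1), (1, 2), (7, 1), (7, 2)]
Unfold 2 (reflect across v@4): 8 holes -> [(1, 1), (1, 2), (1, 5), (1, 6), (7, 1), (7, 2), (7, 5), (7, 6)]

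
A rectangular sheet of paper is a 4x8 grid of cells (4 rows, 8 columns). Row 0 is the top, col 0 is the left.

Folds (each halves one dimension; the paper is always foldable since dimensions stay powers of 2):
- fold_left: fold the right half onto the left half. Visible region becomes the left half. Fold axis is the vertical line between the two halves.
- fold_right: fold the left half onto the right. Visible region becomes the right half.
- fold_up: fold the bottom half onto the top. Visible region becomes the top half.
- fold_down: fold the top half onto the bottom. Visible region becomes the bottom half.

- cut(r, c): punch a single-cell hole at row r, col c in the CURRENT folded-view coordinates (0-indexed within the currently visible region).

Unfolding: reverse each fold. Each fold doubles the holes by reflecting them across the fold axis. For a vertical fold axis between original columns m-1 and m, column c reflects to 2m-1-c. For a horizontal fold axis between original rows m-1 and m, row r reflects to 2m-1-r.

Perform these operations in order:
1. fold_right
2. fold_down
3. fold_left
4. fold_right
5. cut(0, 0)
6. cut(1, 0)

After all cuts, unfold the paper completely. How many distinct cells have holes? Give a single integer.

Answer: 32

Derivation:
Op 1 fold_right: fold axis v@4; visible region now rows[0,4) x cols[4,8) = 4x4
Op 2 fold_down: fold axis h@2; visible region now rows[2,4) x cols[4,8) = 2x4
Op 3 fold_left: fold axis v@6; visible region now rows[2,4) x cols[4,6) = 2x2
Op 4 fold_right: fold axis v@5; visible region now rows[2,4) x cols[5,6) = 2x1
Op 5 cut(0, 0): punch at orig (2,5); cuts so far [(2, 5)]; region rows[2,4) x cols[5,6) = 2x1
Op 6 cut(1, 0): punch at orig (3,5); cuts so far [(2, 5), (3, 5)]; region rows[2,4) x cols[5,6) = 2x1
Unfold 1 (reflect across v@5): 4 holes -> [(2, 4), (2, 5), (3, 4), (3, 5)]
Unfold 2 (reflect across v@6): 8 holes -> [(2, 4), (2, 5), (2, 6), (2, 7), (3, 4), (3, 5), (3, 6), (3, 7)]
Unfold 3 (reflect across h@2): 16 holes -> [(0, 4), (0, 5), (0, 6), (0, 7), (1, 4), (1, 5), (1, 6), (1, 7), (2, 4), (2, 5), (2, 6), (2, 7), (3, 4), (3, 5), (3, 6), (3, 7)]
Unfold 4 (reflect across v@4): 32 holes -> [(0, 0), (0, 1), (0, 2), (0, 3), (0, 4), (0, 5), (0, 6), (0, 7), (1, 0), (1, 1), (1, 2), (1, 3), (1, 4), (1, 5), (1, 6), (1, 7), (2, 0), (2, 1), (2, 2), (2, 3), (2, 4), (2, 5), (2, 6), (2, 7), (3, 0), (3, 1), (3, 2), (3, 3), (3, 4), (3, 5), (3, 6), (3, 7)]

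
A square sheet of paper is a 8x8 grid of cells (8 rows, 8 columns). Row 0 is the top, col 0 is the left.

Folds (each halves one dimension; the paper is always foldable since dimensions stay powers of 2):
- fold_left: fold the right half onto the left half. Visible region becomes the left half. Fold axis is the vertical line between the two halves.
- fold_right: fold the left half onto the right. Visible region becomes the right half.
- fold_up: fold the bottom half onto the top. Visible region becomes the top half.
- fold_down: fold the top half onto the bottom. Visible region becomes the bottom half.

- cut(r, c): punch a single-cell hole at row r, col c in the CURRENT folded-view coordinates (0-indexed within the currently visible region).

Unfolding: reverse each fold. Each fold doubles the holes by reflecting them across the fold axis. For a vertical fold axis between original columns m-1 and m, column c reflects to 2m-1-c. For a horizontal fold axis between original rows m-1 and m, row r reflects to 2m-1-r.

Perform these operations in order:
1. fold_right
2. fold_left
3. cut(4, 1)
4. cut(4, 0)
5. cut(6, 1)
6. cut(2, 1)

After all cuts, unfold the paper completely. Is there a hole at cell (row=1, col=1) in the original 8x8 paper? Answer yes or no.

Answer: no

Derivation:
Op 1 fold_right: fold axis v@4; visible region now rows[0,8) x cols[4,8) = 8x4
Op 2 fold_left: fold axis v@6; visible region now rows[0,8) x cols[4,6) = 8x2
Op 3 cut(4, 1): punch at orig (4,5); cuts so far [(4, 5)]; region rows[0,8) x cols[4,6) = 8x2
Op 4 cut(4, 0): punch at orig (4,4); cuts so far [(4, 4), (4, 5)]; region rows[0,8) x cols[4,6) = 8x2
Op 5 cut(6, 1): punch at orig (6,5); cuts so far [(4, 4), (4, 5), (6, 5)]; region rows[0,8) x cols[4,6) = 8x2
Op 6 cut(2, 1): punch at orig (2,5); cuts so far [(2, 5), (4, 4), (4, 5), (6, 5)]; region rows[0,8) x cols[4,6) = 8x2
Unfold 1 (reflect across v@6): 8 holes -> [(2, 5), (2, 6), (4, 4), (4, 5), (4, 6), (4, 7), (6, 5), (6, 6)]
Unfold 2 (reflect across v@4): 16 holes -> [(2, 1), (2, 2), (2, 5), (2, 6), (4, 0), (4, 1), (4, 2), (4, 3), (4, 4), (4, 5), (4, 6), (4, 7), (6, 1), (6, 2), (6, 5), (6, 6)]
Holes: [(2, 1), (2, 2), (2, 5), (2, 6), (4, 0), (4, 1), (4, 2), (4, 3), (4, 4), (4, 5), (4, 6), (4, 7), (6, 1), (6, 2), (6, 5), (6, 6)]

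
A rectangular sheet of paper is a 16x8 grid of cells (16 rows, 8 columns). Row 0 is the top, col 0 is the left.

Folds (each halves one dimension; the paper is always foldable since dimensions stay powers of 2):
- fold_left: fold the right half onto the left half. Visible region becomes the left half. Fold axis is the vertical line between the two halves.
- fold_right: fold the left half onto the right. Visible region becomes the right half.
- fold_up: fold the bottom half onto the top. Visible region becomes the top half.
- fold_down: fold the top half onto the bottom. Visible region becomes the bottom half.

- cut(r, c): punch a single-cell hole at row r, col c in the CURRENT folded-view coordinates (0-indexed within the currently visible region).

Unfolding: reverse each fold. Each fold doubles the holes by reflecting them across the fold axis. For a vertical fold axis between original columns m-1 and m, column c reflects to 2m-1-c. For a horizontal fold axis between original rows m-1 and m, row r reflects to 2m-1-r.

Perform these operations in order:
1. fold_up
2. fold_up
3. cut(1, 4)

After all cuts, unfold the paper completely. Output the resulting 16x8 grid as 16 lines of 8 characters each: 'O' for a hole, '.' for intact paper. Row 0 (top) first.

Answer: ........
....O...
........
........
........
........
....O...
........
........
....O...
........
........
........
........
....O...
........

Derivation:
Op 1 fold_up: fold axis h@8; visible region now rows[0,8) x cols[0,8) = 8x8
Op 2 fold_up: fold axis h@4; visible region now rows[0,4) x cols[0,8) = 4x8
Op 3 cut(1, 4): punch at orig (1,4); cuts so far [(1, 4)]; region rows[0,4) x cols[0,8) = 4x8
Unfold 1 (reflect across h@4): 2 holes -> [(1, 4), (6, 4)]
Unfold 2 (reflect across h@8): 4 holes -> [(1, 4), (6, 4), (9, 4), (14, 4)]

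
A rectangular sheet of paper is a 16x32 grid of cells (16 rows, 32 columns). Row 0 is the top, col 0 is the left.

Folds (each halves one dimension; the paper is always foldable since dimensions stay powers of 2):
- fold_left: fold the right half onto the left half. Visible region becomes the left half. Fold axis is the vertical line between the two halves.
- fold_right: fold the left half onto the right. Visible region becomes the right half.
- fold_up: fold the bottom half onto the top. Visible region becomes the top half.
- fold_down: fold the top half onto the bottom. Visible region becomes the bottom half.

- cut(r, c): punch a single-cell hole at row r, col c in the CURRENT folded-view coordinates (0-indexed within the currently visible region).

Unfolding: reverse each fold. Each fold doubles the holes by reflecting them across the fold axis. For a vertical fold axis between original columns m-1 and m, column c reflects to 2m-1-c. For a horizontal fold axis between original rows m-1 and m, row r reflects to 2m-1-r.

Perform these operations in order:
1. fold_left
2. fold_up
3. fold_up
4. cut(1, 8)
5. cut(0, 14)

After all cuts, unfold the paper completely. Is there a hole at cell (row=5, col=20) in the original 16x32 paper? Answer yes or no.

Op 1 fold_left: fold axis v@16; visible region now rows[0,16) x cols[0,16) = 16x16
Op 2 fold_up: fold axis h@8; visible region now rows[0,8) x cols[0,16) = 8x16
Op 3 fold_up: fold axis h@4; visible region now rows[0,4) x cols[0,16) = 4x16
Op 4 cut(1, 8): punch at orig (1,8); cuts so far [(1, 8)]; region rows[0,4) x cols[0,16) = 4x16
Op 5 cut(0, 14): punch at orig (0,14); cuts so far [(0, 14), (1, 8)]; region rows[0,4) x cols[0,16) = 4x16
Unfold 1 (reflect across h@4): 4 holes -> [(0, 14), (1, 8), (6, 8), (7, 14)]
Unfold 2 (reflect across h@8): 8 holes -> [(0, 14), (1, 8), (6, 8), (7, 14), (8, 14), (9, 8), (14, 8), (15, 14)]
Unfold 3 (reflect across v@16): 16 holes -> [(0, 14), (0, 17), (1, 8), (1, 23), (6, 8), (6, 23), (7, 14), (7, 17), (8, 14), (8, 17), (9, 8), (9, 23), (14, 8), (14, 23), (15, 14), (15, 17)]
Holes: [(0, 14), (0, 17), (1, 8), (1, 23), (6, 8), (6, 23), (7, 14), (7, 17), (8, 14), (8, 17), (9, 8), (9, 23), (14, 8), (14, 23), (15, 14), (15, 17)]

Answer: no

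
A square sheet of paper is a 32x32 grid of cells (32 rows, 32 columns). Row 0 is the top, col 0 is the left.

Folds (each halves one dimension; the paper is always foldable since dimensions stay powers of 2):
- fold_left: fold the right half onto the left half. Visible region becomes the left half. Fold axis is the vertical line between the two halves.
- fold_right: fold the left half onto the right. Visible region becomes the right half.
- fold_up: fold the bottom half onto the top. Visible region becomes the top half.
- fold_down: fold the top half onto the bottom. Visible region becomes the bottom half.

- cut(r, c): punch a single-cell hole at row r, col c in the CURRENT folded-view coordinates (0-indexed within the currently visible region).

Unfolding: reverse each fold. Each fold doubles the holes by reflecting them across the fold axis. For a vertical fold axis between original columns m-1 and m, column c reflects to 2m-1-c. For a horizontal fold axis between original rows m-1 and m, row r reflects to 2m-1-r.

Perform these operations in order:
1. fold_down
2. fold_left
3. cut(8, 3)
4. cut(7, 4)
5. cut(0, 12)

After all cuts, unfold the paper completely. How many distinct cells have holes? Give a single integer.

Answer: 12

Derivation:
Op 1 fold_down: fold axis h@16; visible region now rows[16,32) x cols[0,32) = 16x32
Op 2 fold_left: fold axis v@16; visible region now rows[16,32) x cols[0,16) = 16x16
Op 3 cut(8, 3): punch at orig (24,3); cuts so far [(24, 3)]; region rows[16,32) x cols[0,16) = 16x16
Op 4 cut(7, 4): punch at orig (23,4); cuts so far [(23, 4), (24, 3)]; region rows[16,32) x cols[0,16) = 16x16
Op 5 cut(0, 12): punch at orig (16,12); cuts so far [(16, 12), (23, 4), (24, 3)]; region rows[16,32) x cols[0,16) = 16x16
Unfold 1 (reflect across v@16): 6 holes -> [(16, 12), (16, 19), (23, 4), (23, 27), (24, 3), (24, 28)]
Unfold 2 (reflect across h@16): 12 holes -> [(7, 3), (7, 28), (8, 4), (8, 27), (15, 12), (15, 19), (16, 12), (16, 19), (23, 4), (23, 27), (24, 3), (24, 28)]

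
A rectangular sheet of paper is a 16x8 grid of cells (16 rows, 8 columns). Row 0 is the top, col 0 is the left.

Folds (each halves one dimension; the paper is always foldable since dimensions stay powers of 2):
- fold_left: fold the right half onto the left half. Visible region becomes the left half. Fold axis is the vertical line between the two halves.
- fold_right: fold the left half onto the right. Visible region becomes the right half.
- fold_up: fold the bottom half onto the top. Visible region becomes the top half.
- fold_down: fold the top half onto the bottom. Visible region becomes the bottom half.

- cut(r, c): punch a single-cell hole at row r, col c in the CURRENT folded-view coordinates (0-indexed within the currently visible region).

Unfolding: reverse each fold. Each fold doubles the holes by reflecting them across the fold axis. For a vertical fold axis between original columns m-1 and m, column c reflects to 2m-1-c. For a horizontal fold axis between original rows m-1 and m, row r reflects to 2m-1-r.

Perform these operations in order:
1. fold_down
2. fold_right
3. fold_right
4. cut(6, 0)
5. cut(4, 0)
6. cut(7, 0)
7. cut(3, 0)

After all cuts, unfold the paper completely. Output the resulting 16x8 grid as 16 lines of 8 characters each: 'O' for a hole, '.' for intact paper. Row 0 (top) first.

Op 1 fold_down: fold axis h@8; visible region now rows[8,16) x cols[0,8) = 8x8
Op 2 fold_right: fold axis v@4; visible region now rows[8,16) x cols[4,8) = 8x4
Op 3 fold_right: fold axis v@6; visible region now rows[8,16) x cols[6,8) = 8x2
Op 4 cut(6, 0): punch at orig (14,6); cuts so far [(14, 6)]; region rows[8,16) x cols[6,8) = 8x2
Op 5 cut(4, 0): punch at orig (12,6); cuts so far [(12, 6), (14, 6)]; region rows[8,16) x cols[6,8) = 8x2
Op 6 cut(7, 0): punch at orig (15,6); cuts so far [(12, 6), (14, 6), (15, 6)]; region rows[8,16) x cols[6,8) = 8x2
Op 7 cut(3, 0): punch at orig (11,6); cuts so far [(11, 6), (12, 6), (14, 6), (15, 6)]; region rows[8,16) x cols[6,8) = 8x2
Unfold 1 (reflect across v@6): 8 holes -> [(11, 5), (11, 6), (12, 5), (12, 6), (14, 5), (14, 6), (15, 5), (15, 6)]
Unfold 2 (reflect across v@4): 16 holes -> [(11, 1), (11, 2), (11, 5), (11, 6), (12, 1), (12, 2), (12, 5), (12, 6), (14, 1), (14, 2), (14, 5), (14, 6), (15, 1), (15, 2), (15, 5), (15, 6)]
Unfold 3 (reflect across h@8): 32 holes -> [(0, 1), (0, 2), (0, 5), (0, 6), (1, 1), (1, 2), (1, 5), (1, 6), (3, 1), (3, 2), (3, 5), (3, 6), (4, 1), (4, 2), (4, 5), (4, 6), (11, 1), (11, 2), (11, 5), (11, 6), (12, 1), (12, 2), (12, 5), (12, 6), (14, 1), (14, 2), (14, 5), (14, 6), (15, 1), (15, 2), (15, 5), (15, 6)]

Answer: .OO..OO.
.OO..OO.
........
.OO..OO.
.OO..OO.
........
........
........
........
........
........
.OO..OO.
.OO..OO.
........
.OO..OO.
.OO..OO.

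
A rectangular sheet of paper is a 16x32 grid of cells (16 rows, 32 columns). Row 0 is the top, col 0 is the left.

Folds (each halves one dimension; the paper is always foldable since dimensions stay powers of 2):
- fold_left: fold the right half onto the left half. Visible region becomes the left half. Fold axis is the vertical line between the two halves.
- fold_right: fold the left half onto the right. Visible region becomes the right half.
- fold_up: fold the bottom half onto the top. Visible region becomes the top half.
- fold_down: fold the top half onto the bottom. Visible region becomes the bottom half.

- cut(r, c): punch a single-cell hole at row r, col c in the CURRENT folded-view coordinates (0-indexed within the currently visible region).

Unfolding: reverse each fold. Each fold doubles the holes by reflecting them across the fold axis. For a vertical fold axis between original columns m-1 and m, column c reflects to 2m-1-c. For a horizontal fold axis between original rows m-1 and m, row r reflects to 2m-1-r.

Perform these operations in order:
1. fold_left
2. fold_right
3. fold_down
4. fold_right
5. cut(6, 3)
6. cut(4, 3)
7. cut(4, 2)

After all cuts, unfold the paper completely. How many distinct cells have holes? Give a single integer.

Answer: 48

Derivation:
Op 1 fold_left: fold axis v@16; visible region now rows[0,16) x cols[0,16) = 16x16
Op 2 fold_right: fold axis v@8; visible region now rows[0,16) x cols[8,16) = 16x8
Op 3 fold_down: fold axis h@8; visible region now rows[8,16) x cols[8,16) = 8x8
Op 4 fold_right: fold axis v@12; visible region now rows[8,16) x cols[12,16) = 8x4
Op 5 cut(6, 3): punch at orig (14,15); cuts so far [(14, 15)]; region rows[8,16) x cols[12,16) = 8x4
Op 6 cut(4, 3): punch at orig (12,15); cuts so far [(12, 15), (14, 15)]; region rows[8,16) x cols[12,16) = 8x4
Op 7 cut(4, 2): punch at orig (12,14); cuts so far [(12, 14), (12, 15), (14, 15)]; region rows[8,16) x cols[12,16) = 8x4
Unfold 1 (reflect across v@12): 6 holes -> [(12, 8), (12, 9), (12, 14), (12, 15), (14, 8), (14, 15)]
Unfold 2 (reflect across h@8): 12 holes -> [(1, 8), (1, 15), (3, 8), (3, 9), (3, 14), (3, 15), (12, 8), (12, 9), (12, 14), (12, 15), (14, 8), (14, 15)]
Unfold 3 (reflect across v@8): 24 holes -> [(1, 0), (1, 7), (1, 8), (1, 15), (3, 0), (3, 1), (3, 6), (3, 7), (3, 8), (3, 9), (3, 14), (3, 15), (12, 0), (12, 1), (12, 6), (12, 7), (12, 8), (12, 9), (12, 14), (12, 15), (14, 0), (14, 7), (14, 8), (14, 15)]
Unfold 4 (reflect across v@16): 48 holes -> [(1, 0), (1, 7), (1, 8), (1, 15), (1, 16), (1, 23), (1, 24), (1, 31), (3, 0), (3, 1), (3, 6), (3, 7), (3, 8), (3, 9), (3, 14), (3, 15), (3, 16), (3, 17), (3, 22), (3, 23), (3, 24), (3, 25), (3, 30), (3, 31), (12, 0), (12, 1), (12, 6), (12, 7), (12, 8), (12, 9), (12, 14), (12, 15), (12, 16), (12, 17), (12, 22), (12, 23), (12, 24), (12, 25), (12, 30), (12, 31), (14, 0), (14, 7), (14, 8), (14, 15), (14, 16), (14, 23), (14, 24), (14, 31)]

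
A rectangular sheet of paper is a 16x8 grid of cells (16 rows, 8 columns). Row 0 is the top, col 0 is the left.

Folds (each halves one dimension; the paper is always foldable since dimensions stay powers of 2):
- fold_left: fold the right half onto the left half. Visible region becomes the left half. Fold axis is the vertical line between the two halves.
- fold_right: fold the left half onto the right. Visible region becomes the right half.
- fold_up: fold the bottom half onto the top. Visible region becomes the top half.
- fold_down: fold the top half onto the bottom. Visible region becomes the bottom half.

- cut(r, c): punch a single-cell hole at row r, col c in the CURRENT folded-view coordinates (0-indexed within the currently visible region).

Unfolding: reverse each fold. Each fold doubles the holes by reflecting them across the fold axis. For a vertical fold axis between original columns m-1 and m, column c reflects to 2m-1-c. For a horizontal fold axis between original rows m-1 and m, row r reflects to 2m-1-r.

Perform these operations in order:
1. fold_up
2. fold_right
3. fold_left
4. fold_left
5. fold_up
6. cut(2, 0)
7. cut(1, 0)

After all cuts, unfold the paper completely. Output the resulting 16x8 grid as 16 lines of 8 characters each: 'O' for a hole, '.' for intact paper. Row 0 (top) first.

Answer: ........
OOOOOOOO
OOOOOOOO
........
........
OOOOOOOO
OOOOOOOO
........
........
OOOOOOOO
OOOOOOOO
........
........
OOOOOOOO
OOOOOOOO
........

Derivation:
Op 1 fold_up: fold axis h@8; visible region now rows[0,8) x cols[0,8) = 8x8
Op 2 fold_right: fold axis v@4; visible region now rows[0,8) x cols[4,8) = 8x4
Op 3 fold_left: fold axis v@6; visible region now rows[0,8) x cols[4,6) = 8x2
Op 4 fold_left: fold axis v@5; visible region now rows[0,8) x cols[4,5) = 8x1
Op 5 fold_up: fold axis h@4; visible region now rows[0,4) x cols[4,5) = 4x1
Op 6 cut(2, 0): punch at orig (2,4); cuts so far [(2, 4)]; region rows[0,4) x cols[4,5) = 4x1
Op 7 cut(1, 0): punch at orig (1,4); cuts so far [(1, 4), (2, 4)]; region rows[0,4) x cols[4,5) = 4x1
Unfold 1 (reflect across h@4): 4 holes -> [(1, 4), (2, 4), (5, 4), (6, 4)]
Unfold 2 (reflect across v@5): 8 holes -> [(1, 4), (1, 5), (2, 4), (2, 5), (5, 4), (5, 5), (6, 4), (6, 5)]
Unfold 3 (reflect across v@6): 16 holes -> [(1, 4), (1, 5), (1, 6), (1, 7), (2, 4), (2, 5), (2, 6), (2, 7), (5, 4), (5, 5), (5, 6), (5, 7), (6, 4), (6, 5), (6, 6), (6, 7)]
Unfold 4 (reflect across v@4): 32 holes -> [(1, 0), (1, 1), (1, 2), (1, 3), (1, 4), (1, 5), (1, 6), (1, 7), (2, 0), (2, 1), (2, 2), (2, 3), (2, 4), (2, 5), (2, 6), (2, 7), (5, 0), (5, 1), (5, 2), (5, 3), (5, 4), (5, 5), (5, 6), (5, 7), (6, 0), (6, 1), (6, 2), (6, 3), (6, 4), (6, 5), (6, 6), (6, 7)]
Unfold 5 (reflect across h@8): 64 holes -> [(1, 0), (1, 1), (1, 2), (1, 3), (1, 4), (1, 5), (1, 6), (1, 7), (2, 0), (2, 1), (2, 2), (2, 3), (2, 4), (2, 5), (2, 6), (2, 7), (5, 0), (5, 1), (5, 2), (5, 3), (5, 4), (5, 5), (5, 6), (5, 7), (6, 0), (6, 1), (6, 2), (6, 3), (6, 4), (6, 5), (6, 6), (6, 7), (9, 0), (9, 1), (9, 2), (9, 3), (9, 4), (9, 5), (9, 6), (9, 7), (10, 0), (10, 1), (10, 2), (10, 3), (10, 4), (10, 5), (10, 6), (10, 7), (13, 0), (13, 1), (13, 2), (13, 3), (13, 4), (13, 5), (13, 6), (13, 7), (14, 0), (14, 1), (14, 2), (14, 3), (14, 4), (14, 5), (14, 6), (14, 7)]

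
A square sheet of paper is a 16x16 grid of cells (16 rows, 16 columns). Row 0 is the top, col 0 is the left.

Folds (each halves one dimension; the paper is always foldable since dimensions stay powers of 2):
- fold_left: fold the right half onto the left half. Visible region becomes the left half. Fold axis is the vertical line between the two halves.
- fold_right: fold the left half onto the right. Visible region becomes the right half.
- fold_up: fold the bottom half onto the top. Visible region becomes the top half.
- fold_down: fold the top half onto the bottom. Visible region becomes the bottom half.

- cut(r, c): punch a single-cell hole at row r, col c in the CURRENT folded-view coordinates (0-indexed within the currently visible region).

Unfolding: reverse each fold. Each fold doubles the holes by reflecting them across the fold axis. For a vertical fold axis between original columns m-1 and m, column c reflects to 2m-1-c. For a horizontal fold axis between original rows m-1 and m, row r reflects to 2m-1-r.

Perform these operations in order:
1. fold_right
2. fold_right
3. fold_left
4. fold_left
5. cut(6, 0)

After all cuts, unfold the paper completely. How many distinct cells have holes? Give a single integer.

Op 1 fold_right: fold axis v@8; visible region now rows[0,16) x cols[8,16) = 16x8
Op 2 fold_right: fold axis v@12; visible region now rows[0,16) x cols[12,16) = 16x4
Op 3 fold_left: fold axis v@14; visible region now rows[0,16) x cols[12,14) = 16x2
Op 4 fold_left: fold axis v@13; visible region now rows[0,16) x cols[12,13) = 16x1
Op 5 cut(6, 0): punch at orig (6,12); cuts so far [(6, 12)]; region rows[0,16) x cols[12,13) = 16x1
Unfold 1 (reflect across v@13): 2 holes -> [(6, 12), (6, 13)]
Unfold 2 (reflect across v@14): 4 holes -> [(6, 12), (6, 13), (6, 14), (6, 15)]
Unfold 3 (reflect across v@12): 8 holes -> [(6, 8), (6, 9), (6, 10), (6, 11), (6, 12), (6, 13), (6, 14), (6, 15)]
Unfold 4 (reflect across v@8): 16 holes -> [(6, 0), (6, 1), (6, 2), (6, 3), (6, 4), (6, 5), (6, 6), (6, 7), (6, 8), (6, 9), (6, 10), (6, 11), (6, 12), (6, 13), (6, 14), (6, 15)]

Answer: 16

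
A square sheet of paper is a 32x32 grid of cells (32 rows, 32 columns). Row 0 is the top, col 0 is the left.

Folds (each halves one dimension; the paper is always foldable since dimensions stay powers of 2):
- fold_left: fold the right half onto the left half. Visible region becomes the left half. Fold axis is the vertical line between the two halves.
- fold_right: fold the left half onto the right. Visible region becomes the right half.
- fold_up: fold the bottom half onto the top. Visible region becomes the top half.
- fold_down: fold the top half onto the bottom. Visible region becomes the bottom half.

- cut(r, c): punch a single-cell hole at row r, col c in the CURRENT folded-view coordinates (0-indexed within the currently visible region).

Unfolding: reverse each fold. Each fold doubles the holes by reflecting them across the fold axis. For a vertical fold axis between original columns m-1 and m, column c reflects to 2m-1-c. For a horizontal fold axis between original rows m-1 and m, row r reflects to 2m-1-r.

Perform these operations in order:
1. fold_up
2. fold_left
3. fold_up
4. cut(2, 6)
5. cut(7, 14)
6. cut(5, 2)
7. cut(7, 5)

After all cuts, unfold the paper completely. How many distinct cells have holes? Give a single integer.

Op 1 fold_up: fold axis h@16; visible region now rows[0,16) x cols[0,32) = 16x32
Op 2 fold_left: fold axis v@16; visible region now rows[0,16) x cols[0,16) = 16x16
Op 3 fold_up: fold axis h@8; visible region now rows[0,8) x cols[0,16) = 8x16
Op 4 cut(2, 6): punch at orig (2,6); cuts so far [(2, 6)]; region rows[0,8) x cols[0,16) = 8x16
Op 5 cut(7, 14): punch at orig (7,14); cuts so far [(2, 6), (7, 14)]; region rows[0,8) x cols[0,16) = 8x16
Op 6 cut(5, 2): punch at orig (5,2); cuts so far [(2, 6), (5, 2), (7, 14)]; region rows[0,8) x cols[0,16) = 8x16
Op 7 cut(7, 5): punch at orig (7,5); cuts so far [(2, 6), (5, 2), (7, 5), (7, 14)]; region rows[0,8) x cols[0,16) = 8x16
Unfold 1 (reflect across h@8): 8 holes -> [(2, 6), (5, 2), (7, 5), (7, 14), (8, 5), (8, 14), (10, 2), (13, 6)]
Unfold 2 (reflect across v@16): 16 holes -> [(2, 6), (2, 25), (5, 2), (5, 29), (7, 5), (7, 14), (7, 17), (7, 26), (8, 5), (8, 14), (8, 17), (8, 26), (10, 2), (10, 29), (13, 6), (13, 25)]
Unfold 3 (reflect across h@16): 32 holes -> [(2, 6), (2, 25), (5, 2), (5, 29), (7, 5), (7, 14), (7, 17), (7, 26), (8, 5), (8, 14), (8, 17), (8, 26), (10, 2), (10, 29), (13, 6), (13, 25), (18, 6), (18, 25), (21, 2), (21, 29), (23, 5), (23, 14), (23, 17), (23, 26), (24, 5), (24, 14), (24, 17), (24, 26), (26, 2), (26, 29), (29, 6), (29, 25)]

Answer: 32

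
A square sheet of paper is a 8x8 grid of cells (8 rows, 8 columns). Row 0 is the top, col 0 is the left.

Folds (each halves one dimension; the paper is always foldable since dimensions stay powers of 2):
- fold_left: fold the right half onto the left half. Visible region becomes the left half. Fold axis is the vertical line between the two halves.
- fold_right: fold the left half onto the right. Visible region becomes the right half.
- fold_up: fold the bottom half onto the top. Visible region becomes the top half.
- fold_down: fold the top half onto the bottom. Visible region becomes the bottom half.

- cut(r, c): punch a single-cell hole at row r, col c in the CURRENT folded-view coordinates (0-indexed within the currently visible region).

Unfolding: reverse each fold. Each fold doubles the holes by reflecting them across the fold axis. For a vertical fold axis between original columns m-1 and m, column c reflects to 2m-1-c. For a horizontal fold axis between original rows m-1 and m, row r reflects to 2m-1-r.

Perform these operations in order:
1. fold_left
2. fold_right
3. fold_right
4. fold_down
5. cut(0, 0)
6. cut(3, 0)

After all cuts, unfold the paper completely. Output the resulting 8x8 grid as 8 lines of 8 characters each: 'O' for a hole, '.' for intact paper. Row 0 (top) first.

Answer: OOOOOOOO
........
........
OOOOOOOO
OOOOOOOO
........
........
OOOOOOOO

Derivation:
Op 1 fold_left: fold axis v@4; visible region now rows[0,8) x cols[0,4) = 8x4
Op 2 fold_right: fold axis v@2; visible region now rows[0,8) x cols[2,4) = 8x2
Op 3 fold_right: fold axis v@3; visible region now rows[0,8) x cols[3,4) = 8x1
Op 4 fold_down: fold axis h@4; visible region now rows[4,8) x cols[3,4) = 4x1
Op 5 cut(0, 0): punch at orig (4,3); cuts so far [(4, 3)]; region rows[4,8) x cols[3,4) = 4x1
Op 6 cut(3, 0): punch at orig (7,3); cuts so far [(4, 3), (7, 3)]; region rows[4,8) x cols[3,4) = 4x1
Unfold 1 (reflect across h@4): 4 holes -> [(0, 3), (3, 3), (4, 3), (7, 3)]
Unfold 2 (reflect across v@3): 8 holes -> [(0, 2), (0, 3), (3, 2), (3, 3), (4, 2), (4, 3), (7, 2), (7, 3)]
Unfold 3 (reflect across v@2): 16 holes -> [(0, 0), (0, 1), (0, 2), (0, 3), (3, 0), (3, 1), (3, 2), (3, 3), (4, 0), (4, 1), (4, 2), (4, 3), (7, 0), (7, 1), (7, 2), (7, 3)]
Unfold 4 (reflect across v@4): 32 holes -> [(0, 0), (0, 1), (0, 2), (0, 3), (0, 4), (0, 5), (0, 6), (0, 7), (3, 0), (3, 1), (3, 2), (3, 3), (3, 4), (3, 5), (3, 6), (3, 7), (4, 0), (4, 1), (4, 2), (4, 3), (4, 4), (4, 5), (4, 6), (4, 7), (7, 0), (7, 1), (7, 2), (7, 3), (7, 4), (7, 5), (7, 6), (7, 7)]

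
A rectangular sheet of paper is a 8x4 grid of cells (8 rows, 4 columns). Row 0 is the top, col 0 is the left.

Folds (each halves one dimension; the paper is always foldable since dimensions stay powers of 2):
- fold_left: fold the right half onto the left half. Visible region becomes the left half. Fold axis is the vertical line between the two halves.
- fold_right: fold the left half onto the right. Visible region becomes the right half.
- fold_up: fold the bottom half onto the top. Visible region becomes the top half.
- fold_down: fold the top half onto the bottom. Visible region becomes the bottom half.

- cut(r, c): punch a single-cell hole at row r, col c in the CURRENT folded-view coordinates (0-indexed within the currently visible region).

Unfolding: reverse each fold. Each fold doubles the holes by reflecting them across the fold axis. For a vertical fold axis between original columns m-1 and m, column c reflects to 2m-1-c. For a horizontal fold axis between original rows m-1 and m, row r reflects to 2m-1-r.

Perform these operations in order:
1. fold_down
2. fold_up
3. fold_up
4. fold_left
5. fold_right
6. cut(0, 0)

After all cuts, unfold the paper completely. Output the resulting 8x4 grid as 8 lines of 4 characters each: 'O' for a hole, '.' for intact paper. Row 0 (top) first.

Answer: OOOO
OOOO
OOOO
OOOO
OOOO
OOOO
OOOO
OOOO

Derivation:
Op 1 fold_down: fold axis h@4; visible region now rows[4,8) x cols[0,4) = 4x4
Op 2 fold_up: fold axis h@6; visible region now rows[4,6) x cols[0,4) = 2x4
Op 3 fold_up: fold axis h@5; visible region now rows[4,5) x cols[0,4) = 1x4
Op 4 fold_left: fold axis v@2; visible region now rows[4,5) x cols[0,2) = 1x2
Op 5 fold_right: fold axis v@1; visible region now rows[4,5) x cols[1,2) = 1x1
Op 6 cut(0, 0): punch at orig (4,1); cuts so far [(4, 1)]; region rows[4,5) x cols[1,2) = 1x1
Unfold 1 (reflect across v@1): 2 holes -> [(4, 0), (4, 1)]
Unfold 2 (reflect across v@2): 4 holes -> [(4, 0), (4, 1), (4, 2), (4, 3)]
Unfold 3 (reflect across h@5): 8 holes -> [(4, 0), (4, 1), (4, 2), (4, 3), (5, 0), (5, 1), (5, 2), (5, 3)]
Unfold 4 (reflect across h@6): 16 holes -> [(4, 0), (4, 1), (4, 2), (4, 3), (5, 0), (5, 1), (5, 2), (5, 3), (6, 0), (6, 1), (6, 2), (6, 3), (7, 0), (7, 1), (7, 2), (7, 3)]
Unfold 5 (reflect across h@4): 32 holes -> [(0, 0), (0, 1), (0, 2), (0, 3), (1, 0), (1, 1), (1, 2), (1, 3), (2, 0), (2, 1), (2, 2), (2, 3), (3, 0), (3, 1), (3, 2), (3, 3), (4, 0), (4, 1), (4, 2), (4, 3), (5, 0), (5, 1), (5, 2), (5, 3), (6, 0), (6, 1), (6, 2), (6, 3), (7, 0), (7, 1), (7, 2), (7, 3)]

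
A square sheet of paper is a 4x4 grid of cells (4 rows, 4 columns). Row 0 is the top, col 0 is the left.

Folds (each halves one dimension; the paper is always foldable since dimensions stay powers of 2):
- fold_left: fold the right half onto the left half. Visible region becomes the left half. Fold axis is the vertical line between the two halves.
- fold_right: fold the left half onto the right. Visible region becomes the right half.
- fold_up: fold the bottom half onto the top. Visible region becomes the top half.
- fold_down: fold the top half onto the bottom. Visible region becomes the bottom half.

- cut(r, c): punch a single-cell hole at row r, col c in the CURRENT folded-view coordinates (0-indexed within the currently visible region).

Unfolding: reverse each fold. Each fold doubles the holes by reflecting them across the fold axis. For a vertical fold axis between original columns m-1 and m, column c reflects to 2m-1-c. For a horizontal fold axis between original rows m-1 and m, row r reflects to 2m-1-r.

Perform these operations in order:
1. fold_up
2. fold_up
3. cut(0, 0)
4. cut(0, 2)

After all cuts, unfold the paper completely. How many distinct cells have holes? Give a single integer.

Op 1 fold_up: fold axis h@2; visible region now rows[0,2) x cols[0,4) = 2x4
Op 2 fold_up: fold axis h@1; visible region now rows[0,1) x cols[0,4) = 1x4
Op 3 cut(0, 0): punch at orig (0,0); cuts so far [(0, 0)]; region rows[0,1) x cols[0,4) = 1x4
Op 4 cut(0, 2): punch at orig (0,2); cuts so far [(0, 0), (0, 2)]; region rows[0,1) x cols[0,4) = 1x4
Unfold 1 (reflect across h@1): 4 holes -> [(0, 0), (0, 2), (1, 0), (1, 2)]
Unfold 2 (reflect across h@2): 8 holes -> [(0, 0), (0, 2), (1, 0), (1, 2), (2, 0), (2, 2), (3, 0), (3, 2)]

Answer: 8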